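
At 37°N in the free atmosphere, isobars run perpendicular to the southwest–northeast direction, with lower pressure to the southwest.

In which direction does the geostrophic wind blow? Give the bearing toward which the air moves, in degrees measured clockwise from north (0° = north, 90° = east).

315°

The pressure-gradient force points toward the southwest (bearing 225°).
Geostrophic balance: in the Northern Hemisphere the Coriolis force deflects motion to the right, so the geostrophic wind blows 90° to the right of the pressure-gradient force (low pressure on the left).
Rotating 225° by 90° clockwise gives 315° — the wind blows toward the northwest.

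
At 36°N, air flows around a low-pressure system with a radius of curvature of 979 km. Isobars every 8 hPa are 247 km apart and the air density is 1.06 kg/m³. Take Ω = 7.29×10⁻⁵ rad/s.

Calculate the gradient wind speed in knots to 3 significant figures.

Coriolis parameter at 36°N:
f = 2Ω sin φ = 2 × 7.29×10⁻⁵ × sin 36° = 8.57×10⁻⁵ s⁻¹
Pressure gradient: |∂P/∂n| = 800 Pa / 247000 m = 3.24×10⁻³ Pa/m
Geostrophic speed: V_g = |∂P/∂n|/(fρ) = 3.24×10⁻³/(8.57×10⁻⁵ × 1.06) = 35.7 m/s
Around a low, centrifugal force acts outward with Coriolis, so pressure-gradient force balances both:
(1/ρ)|∂P/∂n| = fV + V²/R  →  V² + fR·V − fR·V_g = 0
With fR = 8.57×10⁻⁵ × 979×10³ m = 83.9 m/s:
V = [−fR + √((fR)² + 4 fR V_g)]/2 = [−83.9 + √(83.9² + 4×83.9×35.7)]/2 = 27 m/s
Subgeostrophic (V < V_g = 35.7 m/s), as expected around a low.
Converting: 27 m/s × 1.944 = 52.4 knots

52.4 knots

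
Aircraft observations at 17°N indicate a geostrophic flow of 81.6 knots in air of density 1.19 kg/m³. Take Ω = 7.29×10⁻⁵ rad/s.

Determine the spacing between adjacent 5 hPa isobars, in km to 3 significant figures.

Coriolis parameter at 17°N:
f = 2Ω sin φ = 2 × 7.29×10⁻⁵ × sin 17° = 4.26×10⁻⁵ s⁻¹
Wind speed in SI: 81.6 knots = 42.0 m/s
Geostrophic balance rearranged: |∂P/∂n| = f ρ V_g
|∂P/∂n| = 4.26×10⁻⁵ × 1.19 × 42.0 = 2.13×10⁻³ Pa/m
Isobar spacing: Δn = ΔP/|∂P/∂n| = 500 Pa / 2.13×10⁻³ Pa/m = 234802 m ≈ 235 km

235 km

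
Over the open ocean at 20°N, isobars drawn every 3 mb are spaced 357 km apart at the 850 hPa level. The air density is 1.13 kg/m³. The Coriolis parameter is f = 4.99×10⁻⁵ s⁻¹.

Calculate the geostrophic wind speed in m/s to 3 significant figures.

14.9 m/s

Pressure gradient: |∂P/∂n| = 300 Pa / 357000 m = 8.40×10⁻⁴ Pa/m
Geostrophic balance (pressure-gradient force = Coriolis force):
V_g = (1/(fρ)) |∂P/∂n| = 8.40×10⁻⁴ / (4.99×10⁻⁵ × 1.13) = 14.9 m/s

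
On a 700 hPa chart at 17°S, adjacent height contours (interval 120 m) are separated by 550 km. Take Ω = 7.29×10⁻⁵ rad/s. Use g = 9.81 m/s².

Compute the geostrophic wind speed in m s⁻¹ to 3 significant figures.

50.2 m s⁻¹

Coriolis parameter at 17°S:
f = 2Ω sin φ = 2 × 7.29×10⁻⁵ × sin 17° = 4.26×10⁻⁵ s⁻¹
Height gradient: |∂Z/∂n| = 120 m / 550000 m = 2.18×10⁻⁴
On a pressure surface, geostrophic balance gives V_g = (g/f)|∂Z/∂n|:
V_g = 9.81 × 2.18×10⁻⁴ / 4.26×10⁻⁵ = 50.2 m/s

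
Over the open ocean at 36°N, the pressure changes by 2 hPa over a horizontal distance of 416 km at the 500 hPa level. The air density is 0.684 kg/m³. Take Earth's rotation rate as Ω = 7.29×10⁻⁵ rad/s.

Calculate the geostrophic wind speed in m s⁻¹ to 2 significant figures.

8.2 m s⁻¹

Coriolis parameter at 36°N:
f = 2Ω sin φ = 2 × 7.29×10⁻⁵ × sin 36° = 8.57×10⁻⁵ s⁻¹
Pressure gradient: |∂P/∂n| = 200 Pa / 416000 m = 4.81×10⁻⁴ Pa/m
Geostrophic balance (pressure-gradient force = Coriolis force):
V_g = (1/(fρ)) |∂P/∂n| = 4.81×10⁻⁴ / (8.57×10⁻⁵ × 0.684) = 8.20 m/s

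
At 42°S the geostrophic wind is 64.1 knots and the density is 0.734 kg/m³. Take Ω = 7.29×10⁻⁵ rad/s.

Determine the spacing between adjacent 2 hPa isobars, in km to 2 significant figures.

Coriolis parameter at 42°S:
f = 2Ω sin φ = 2 × 7.29×10⁻⁵ × sin 42° = 9.76×10⁻⁵ s⁻¹
Wind speed in SI: 64.1 knots = 33.0 m/s
Geostrophic balance rearranged: |∂P/∂n| = f ρ V_g
|∂P/∂n| = 9.76×10⁻⁵ × 0.734 × 33.0 = 2.36×10⁻³ Pa/m
Isobar spacing: Δn = ΔP/|∂P/∂n| = 200 Pa / 2.36×10⁻³ Pa/m = 84697 m ≈ 85 km

85 km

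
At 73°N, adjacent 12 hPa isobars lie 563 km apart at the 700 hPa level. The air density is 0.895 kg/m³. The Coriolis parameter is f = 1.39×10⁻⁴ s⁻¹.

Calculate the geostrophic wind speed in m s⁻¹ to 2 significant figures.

17 m s⁻¹

Pressure gradient: |∂P/∂n| = 1200 Pa / 563000 m = 2.13×10⁻³ Pa/m
Geostrophic balance (pressure-gradient force = Coriolis force):
V_g = (1/(fρ)) |∂P/∂n| = 2.13×10⁻³ / (1.39×10⁻⁴ × 0.895) = 17.1 m/s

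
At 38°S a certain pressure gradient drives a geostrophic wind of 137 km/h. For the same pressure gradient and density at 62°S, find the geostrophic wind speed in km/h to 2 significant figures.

96 km/h

With the same pressure gradient and density, V_g ∝ 1/f ∝ 1/sin φ.
V₂ = V₁ · sin φ₁ / sin φ₂ = 137 × sin 38° / sin 62°
V₂ = 137 × 0.6157/0.8829 = 96 km/h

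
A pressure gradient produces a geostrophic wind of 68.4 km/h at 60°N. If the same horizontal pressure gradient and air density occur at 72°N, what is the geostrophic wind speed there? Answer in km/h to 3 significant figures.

62.3 km/h

With the same pressure gradient and density, V_g ∝ 1/f ∝ 1/sin φ.
V₂ = V₁ · sin φ₁ / sin φ₂ = 68.4 × sin 60° / sin 72°
V₂ = 68.4 × 0.8660/0.9511 = 62.3 km/h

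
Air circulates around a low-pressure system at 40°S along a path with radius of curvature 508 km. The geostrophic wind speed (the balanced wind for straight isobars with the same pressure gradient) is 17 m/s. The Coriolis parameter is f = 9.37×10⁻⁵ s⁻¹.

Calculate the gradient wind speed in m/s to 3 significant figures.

13.3 m/s

Around a low, centrifugal force acts outward with Coriolis, so pressure-gradient force balances both:
(1/ρ)|∂P/∂n| = fV + V²/R  →  V² + fR·V − fR·V_g = 0
With fR = 9.37×10⁻⁵ × 508×10³ m = 47.6 m/s:
V = [−fR + √((fR)² + 4 fR V_g)]/2 = [−47.6 + √(47.6² + 4×47.6×17)]/2 = 13.3 m/s
Subgeostrophic (V < V_g = 17 m/s), as expected around a low.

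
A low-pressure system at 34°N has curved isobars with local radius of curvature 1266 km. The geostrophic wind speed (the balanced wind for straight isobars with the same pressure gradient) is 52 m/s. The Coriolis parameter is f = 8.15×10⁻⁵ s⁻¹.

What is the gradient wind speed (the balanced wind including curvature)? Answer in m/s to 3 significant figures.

38.0 m/s

Around a low, centrifugal force acts outward with Coriolis, so pressure-gradient force balances both:
(1/ρ)|∂P/∂n| = fV + V²/R  →  V² + fR·V − fR·V_g = 0
With fR = 8.15×10⁻⁵ × 1266×10³ m = 103 m/s:
V = [−fR + √((fR)² + 4 fR V_g)]/2 = [−103 + √(103² + 4×103×52)]/2 = 38 m/s
Subgeostrophic (V < V_g = 52 m/s), as expected around a low.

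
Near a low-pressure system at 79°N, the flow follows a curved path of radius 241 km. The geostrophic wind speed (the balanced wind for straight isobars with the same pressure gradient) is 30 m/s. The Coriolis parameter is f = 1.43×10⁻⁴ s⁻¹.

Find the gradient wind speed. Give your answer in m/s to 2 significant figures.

19 m/s

Around a low, centrifugal force acts outward with Coriolis, so pressure-gradient force balances both:
(1/ρ)|∂P/∂n| = fV + V²/R  →  V² + fR·V − fR·V_g = 0
With fR = 1.43×10⁻⁴ × 241×10³ m = 34.5 m/s:
V = [−fR + √((fR)² + 4 fR V_g)]/2 = [−34.5 + √(34.5² + 4×34.5×30)]/2 = 19.2 m/s
Subgeostrophic (V < V_g = 30 m/s), as expected around a low.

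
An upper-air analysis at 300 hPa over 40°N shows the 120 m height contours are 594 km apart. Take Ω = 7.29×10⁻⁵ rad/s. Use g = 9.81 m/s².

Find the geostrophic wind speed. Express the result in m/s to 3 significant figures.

21.1 m/s

Coriolis parameter at 40°N:
f = 2Ω sin φ = 2 × 7.29×10⁻⁵ × sin 40° = 9.37×10⁻⁵ s⁻¹
Height gradient: |∂Z/∂n| = 120 m / 594000 m = 2.02×10⁻⁴
On a pressure surface, geostrophic balance gives V_g = (g/f)|∂Z/∂n|:
V_g = 9.81 × 2.02×10⁻⁴ / 9.37×10⁻⁵ = 21.1 m/s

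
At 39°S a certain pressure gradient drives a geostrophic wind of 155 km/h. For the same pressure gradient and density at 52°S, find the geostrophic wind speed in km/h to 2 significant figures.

120 km/h

With the same pressure gradient and density, V_g ∝ 1/f ∝ 1/sin φ.
V₂ = V₁ · sin φ₁ / sin φ₂ = 155 × sin 39° / sin 52°
V₂ = 155 × 0.6293/0.7880 = 120 km/h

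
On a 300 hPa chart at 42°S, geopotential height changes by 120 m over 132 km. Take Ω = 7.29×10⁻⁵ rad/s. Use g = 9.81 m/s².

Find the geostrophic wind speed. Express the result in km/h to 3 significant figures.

329 km/h

Coriolis parameter at 42°S:
f = 2Ω sin φ = 2 × 7.29×10⁻⁵ × sin 42° = 9.76×10⁻⁵ s⁻¹
Height gradient: |∂Z/∂n| = 120 m / 132000 m = 9.09×10⁻⁴
On a pressure surface, geostrophic balance gives V_g = (g/f)|∂Z/∂n|:
V_g = 9.81 × 9.09×10⁻⁴ / 9.76×10⁻⁵ = 91.4 m/s
Converting: 91.4 m/s × 3.6 = 329 km/h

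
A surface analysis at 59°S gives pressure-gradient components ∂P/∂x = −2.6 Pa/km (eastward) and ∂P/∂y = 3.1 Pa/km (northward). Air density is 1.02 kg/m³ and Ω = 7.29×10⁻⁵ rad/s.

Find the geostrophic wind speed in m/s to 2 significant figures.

32 m/s

Coriolis parameter at 59°S:
f = 2Ω sin φ = 2 × 7.29×10⁻⁵ × sin 59° = 1.25×10⁻⁴ s⁻¹
In the Southern Hemisphere f is negative: f = −1.25×10⁻⁴ s⁻¹.
Component geostrophic relations (x east, y north):
u_g = −(1/(fρ)) ∂P/∂y,  v_g = (1/(fρ)) ∂P/∂x
u_g = −(3.1×10⁻³)/(−1.25×10⁻⁴ × 1.02) = 24.3 m/s;  v_g = (−2.6×10⁻³)/(−1.25×10⁻⁴ × 1.02) = 20.4 m/s
|V_g| = √(u_g² + v_g²) = 31.7 m/s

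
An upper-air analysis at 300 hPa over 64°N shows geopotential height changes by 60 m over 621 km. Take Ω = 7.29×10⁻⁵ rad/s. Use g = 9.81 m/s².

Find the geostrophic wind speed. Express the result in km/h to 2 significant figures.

26 km/h

Coriolis parameter at 64°N:
f = 2Ω sin φ = 2 × 7.29×10⁻⁵ × sin 64° = 1.31×10⁻⁴ s⁻¹
Height gradient: |∂Z/∂n| = 60 m / 621000 m = 9.66×10⁻⁵
On a pressure surface, geostrophic balance gives V_g = (g/f)|∂Z/∂n|:
V_g = 9.81 × 9.66×10⁻⁵ / 1.31×10⁻⁴ = 7.23 m/s
Converting: 7.23 m/s × 3.6 = 26 km/h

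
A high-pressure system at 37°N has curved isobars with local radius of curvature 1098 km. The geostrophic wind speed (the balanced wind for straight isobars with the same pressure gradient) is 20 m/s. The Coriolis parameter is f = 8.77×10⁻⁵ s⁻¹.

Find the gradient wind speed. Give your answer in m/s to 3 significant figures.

28.3 m/s

Around a high, pressure-gradient force acts outward with centrifugal, so Coriolis balances both:
fV = (1/ρ)|∂P/∂n| + V²/R  →  V² − fR·V + fR·V_g = 0
With fR = 8.77×10⁻⁵ × 1098×10³ m = 96.3 m/s:
V = [fR − √((fR)² − 4 fR V_g)]/2 = [96.3 − √(96.3² − 4×96.3×20)]/2 = 28.3 m/s
Supergeostrophic (V > V_g = 20 m/s), as expected around a high.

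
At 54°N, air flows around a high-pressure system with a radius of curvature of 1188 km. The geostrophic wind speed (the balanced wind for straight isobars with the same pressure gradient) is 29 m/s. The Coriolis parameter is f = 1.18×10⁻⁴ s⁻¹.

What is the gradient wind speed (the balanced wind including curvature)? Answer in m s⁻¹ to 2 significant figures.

Around a high, pressure-gradient force acts outward with centrifugal, so Coriolis balances both:
fV = (1/ρ)|∂P/∂n| + V²/R  →  V² − fR·V + fR·V_g = 0
With fR = 1.18×10⁻⁴ × 1188×10³ m = 140 m/s:
V = [fR − √((fR)² − 4 fR V_g)]/2 = [140 − √(140² − 4×140×29)]/2 = 41 m/s
Supergeostrophic (V > V_g = 29 m/s), as expected around a high.

41 m s⁻¹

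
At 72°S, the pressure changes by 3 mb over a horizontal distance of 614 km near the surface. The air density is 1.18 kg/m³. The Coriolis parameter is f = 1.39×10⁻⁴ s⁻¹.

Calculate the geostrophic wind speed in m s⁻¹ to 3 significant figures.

2.98 m s⁻¹

Pressure gradient: |∂P/∂n| = 300 Pa / 614000 m = 4.89×10⁻⁴ Pa/m
Geostrophic balance (pressure-gradient force = Coriolis force):
V_g = (1/(fρ)) |∂P/∂n| = 4.89×10⁻⁴ / (1.39×10⁻⁴ × 1.18) = 2.98 m/s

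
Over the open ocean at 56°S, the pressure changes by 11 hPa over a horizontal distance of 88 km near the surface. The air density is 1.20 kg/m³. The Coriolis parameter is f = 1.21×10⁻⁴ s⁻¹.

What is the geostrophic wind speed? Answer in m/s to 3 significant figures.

86.1 m/s

Pressure gradient: |∂P/∂n| = 1100 Pa / 88000 m = 1.25×10⁻² Pa/m
Geostrophic balance (pressure-gradient force = Coriolis force):
V_g = (1/(fρ)) |∂P/∂n| = 1.25×10⁻² / (1.21×10⁻⁴ × 1.20) = 86.1 m/s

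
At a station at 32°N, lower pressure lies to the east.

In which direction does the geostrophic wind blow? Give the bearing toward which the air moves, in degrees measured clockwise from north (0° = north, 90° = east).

180°

The pressure-gradient force points toward the east (bearing 090°).
Geostrophic balance: in the Northern Hemisphere the Coriolis force deflects motion to the right, so the geostrophic wind blows 90° to the right of the pressure-gradient force (low pressure on the left).
Rotating 090° by 90° clockwise gives 180° — the wind blows toward the south.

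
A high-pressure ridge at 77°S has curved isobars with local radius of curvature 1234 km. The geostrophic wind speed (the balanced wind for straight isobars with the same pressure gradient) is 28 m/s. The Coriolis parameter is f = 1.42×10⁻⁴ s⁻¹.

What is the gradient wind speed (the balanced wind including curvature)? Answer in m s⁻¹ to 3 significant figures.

Around a high, pressure-gradient force acts outward with centrifugal, so Coriolis balances both:
fV = (1/ρ)|∂P/∂n| + V²/R  →  V² − fR·V + fR·V_g = 0
With fR = 1.42×10⁻⁴ × 1234×10³ m = 175 m/s:
V = [fR − √((fR)² − 4 fR V_g)]/2 = [175 − √(175² − 4×175×28)]/2 = 35 m/s
Supergeostrophic (V > V_g = 28 m/s), as expected around a high.

35.0 m s⁻¹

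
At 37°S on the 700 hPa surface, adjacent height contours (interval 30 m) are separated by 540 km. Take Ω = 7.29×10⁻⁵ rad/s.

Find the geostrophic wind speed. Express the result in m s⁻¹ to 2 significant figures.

6.2 m s⁻¹

Coriolis parameter at 37°S:
f = 2Ω sin φ = 2 × 7.29×10⁻⁵ × sin 37° = 8.77×10⁻⁵ s⁻¹
Height gradient: |∂Z/∂n| = 30 m / 540000 m = 5.56×10⁻⁵
On a pressure surface, geostrophic balance gives V_g = (g/f)|∂Z/∂n|:
V_g = 9.81 × 5.56×10⁻⁵ / 8.77×10⁻⁵ = 6.21 m/s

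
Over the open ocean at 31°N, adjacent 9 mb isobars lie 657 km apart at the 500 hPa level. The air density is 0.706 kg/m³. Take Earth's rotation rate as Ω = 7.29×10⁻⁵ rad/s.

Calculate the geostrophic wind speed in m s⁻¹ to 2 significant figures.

Coriolis parameter at 31°N:
f = 2Ω sin φ = 2 × 7.29×10⁻⁵ × sin 31° = 7.51×10⁻⁵ s⁻¹
Pressure gradient: |∂P/∂n| = 900 Pa / 657000 m = 1.37×10⁻³ Pa/m
Geostrophic balance (pressure-gradient force = Coriolis force):
V_g = (1/(fρ)) |∂P/∂n| = 1.37×10⁻³ / (7.51×10⁻⁵ × 0.706) = 25.8 m/s

26 m s⁻¹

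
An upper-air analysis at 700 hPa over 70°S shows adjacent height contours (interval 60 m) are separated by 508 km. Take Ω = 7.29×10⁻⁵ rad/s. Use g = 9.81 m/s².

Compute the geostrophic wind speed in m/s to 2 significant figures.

Coriolis parameter at 70°S:
f = 2Ω sin φ = 2 × 7.29×10⁻⁵ × sin 70° = 1.37×10⁻⁴ s⁻¹
Height gradient: |∂Z/∂n| = 60 m / 508000 m = 1.18×10⁻⁴
On a pressure surface, geostrophic balance gives V_g = (g/f)|∂Z/∂n|:
V_g = 9.81 × 1.18×10⁻⁴ / 1.37×10⁻⁴ = 8.46 m/s

8.5 m/s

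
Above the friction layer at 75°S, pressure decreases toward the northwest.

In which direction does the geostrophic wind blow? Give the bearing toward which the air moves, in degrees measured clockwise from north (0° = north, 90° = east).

The pressure-gradient force points toward the northwest (bearing 315°).
Geostrophic balance: in the Southern Hemisphere the Coriolis force deflects motion to the left, so the geostrophic wind blows 90° to the left of the pressure-gradient force (low pressure on the right).
Rotating 315° by 90° counterclockwise gives 225° — the wind blows toward the southwest.

225°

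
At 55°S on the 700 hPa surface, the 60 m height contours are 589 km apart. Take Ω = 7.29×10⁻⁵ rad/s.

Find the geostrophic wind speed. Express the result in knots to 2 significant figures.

16 knots

Coriolis parameter at 55°S:
f = 2Ω sin φ = 2 × 7.29×10⁻⁵ × sin 55° = 1.19×10⁻⁴ s⁻¹
Height gradient: |∂Z/∂n| = 60 m / 589000 m = 1.02×10⁻⁴
On a pressure surface, geostrophic balance gives V_g = (g/f)|∂Z/∂n|:
V_g = 9.81 × 1.02×10⁻⁴ / 1.19×10⁻⁴ = 8.37 m/s
Converting: 8.37 m/s × 1.944 = 16 knots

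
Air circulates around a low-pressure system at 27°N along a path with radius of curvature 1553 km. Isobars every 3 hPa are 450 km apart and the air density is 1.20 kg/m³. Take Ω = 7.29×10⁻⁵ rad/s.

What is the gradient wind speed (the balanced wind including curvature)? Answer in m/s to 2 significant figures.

7.8 m/s

Coriolis parameter at 27°N:
f = 2Ω sin φ = 2 × 7.29×10⁻⁵ × sin 27° = 6.62×10⁻⁵ s⁻¹
Pressure gradient: |∂P/∂n| = 300 Pa / 450000 m = 6.67×10⁻⁴ Pa/m
Geostrophic speed: V_g = |∂P/∂n|/(fρ) = 6.67×10⁻⁴/(6.62×10⁻⁵ × 1.20) = 8.39 m/s
Around a low, centrifugal force acts outward with Coriolis, so pressure-gradient force balances both:
(1/ρ)|∂P/∂n| = fV + V²/R  →  V² + fR·V − fR·V_g = 0
With fR = 6.62×10⁻⁵ × 1553×10³ m = 103 m/s:
V = [−fR + √((fR)² + 4 fR V_g)]/2 = [−103 + √(103² + 4×103×8.39)]/2 = 7.8 m/s
Subgeostrophic (V < V_g = 8.39 m/s), as expected around a low.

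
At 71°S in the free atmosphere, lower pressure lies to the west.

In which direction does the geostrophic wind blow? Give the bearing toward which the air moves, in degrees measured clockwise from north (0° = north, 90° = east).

The pressure-gradient force points toward the west (bearing 270°).
Geostrophic balance: in the Southern Hemisphere the Coriolis force deflects motion to the left, so the geostrophic wind blows 90° to the left of the pressure-gradient force (low pressure on the right).
Rotating 270° by 90° counterclockwise gives 180° — the wind blows toward the south.

180°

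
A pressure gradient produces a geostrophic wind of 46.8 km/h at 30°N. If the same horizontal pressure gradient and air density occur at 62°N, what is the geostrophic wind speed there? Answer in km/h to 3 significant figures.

With the same pressure gradient and density, V_g ∝ 1/f ∝ 1/sin φ.
V₂ = V₁ · sin φ₁ / sin φ₂ = 46.8 × sin 30° / sin 62°
V₂ = 46.8 × 0.5000/0.8829 = 26.5 km/h

26.5 km/h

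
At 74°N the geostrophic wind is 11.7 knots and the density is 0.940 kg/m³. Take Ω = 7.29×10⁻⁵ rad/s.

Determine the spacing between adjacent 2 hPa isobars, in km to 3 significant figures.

Coriolis parameter at 74°N:
f = 2Ω sin φ = 2 × 7.29×10⁻⁵ × sin 74° = 1.40×10⁻⁴ s⁻¹
Wind speed in SI: 11.7 knots = 6.02 m/s
Geostrophic balance rearranged: |∂P/∂n| = f ρ V_g
|∂P/∂n| = 1.40×10⁻⁴ × 0.940 × 6.02 = 7.93×10⁻⁴ Pa/m
Isobar spacing: Δn = ΔP/|∂P/∂n| = 200 Pa / 7.93×10⁻⁴ Pa/m = 252220 m ≈ 252 km

252 km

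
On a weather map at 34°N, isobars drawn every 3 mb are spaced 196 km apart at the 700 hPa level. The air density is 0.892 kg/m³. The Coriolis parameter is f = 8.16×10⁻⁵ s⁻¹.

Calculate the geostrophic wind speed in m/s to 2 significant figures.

21 m/s

Pressure gradient: |∂P/∂n| = 300 Pa / 196000 m = 1.53×10⁻³ Pa/m
Geostrophic balance (pressure-gradient force = Coriolis force):
V_g = (1/(fρ)) |∂P/∂n| = 1.53×10⁻³ / (8.16×10⁻⁵ × 0.892) = 21.0 m/s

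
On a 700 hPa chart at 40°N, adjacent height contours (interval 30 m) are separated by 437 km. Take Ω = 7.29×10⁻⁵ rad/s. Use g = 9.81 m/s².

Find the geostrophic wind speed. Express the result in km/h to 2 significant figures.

Coriolis parameter at 40°N:
f = 2Ω sin φ = 2 × 7.29×10⁻⁵ × sin 40° = 9.37×10⁻⁵ s⁻¹
Height gradient: |∂Z/∂n| = 30 m / 437000 m = 6.86×10⁻⁵
On a pressure surface, geostrophic balance gives V_g = (g/f)|∂Z/∂n|:
V_g = 9.81 × 6.86×10⁻⁵ / 9.37×10⁻⁵ = 7.19 m/s
Converting: 7.19 m/s × 3.6 = 26 km/h

26 km/h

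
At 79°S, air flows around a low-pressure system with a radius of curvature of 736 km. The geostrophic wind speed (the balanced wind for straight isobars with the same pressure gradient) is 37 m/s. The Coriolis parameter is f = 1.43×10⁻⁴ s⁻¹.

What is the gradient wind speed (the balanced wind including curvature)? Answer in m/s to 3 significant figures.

Around a low, centrifugal force acts outward with Coriolis, so pressure-gradient force balances both:
(1/ρ)|∂P/∂n| = fV + V²/R  →  V² + fR·V − fR·V_g = 0
With fR = 1.43×10⁻⁴ × 736×10³ m = 105 m/s:
V = [−fR + √((fR)² + 4 fR V_g)]/2 = [−105 + √(105² + 4×105×37)]/2 = 29 m/s
Subgeostrophic (V < V_g = 37 m/s), as expected around a low.

29.0 m/s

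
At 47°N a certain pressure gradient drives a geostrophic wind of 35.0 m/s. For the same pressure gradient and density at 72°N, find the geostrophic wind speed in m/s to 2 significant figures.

With the same pressure gradient and density, V_g ∝ 1/f ∝ 1/sin φ.
V₂ = V₁ · sin φ₁ / sin φ₂ = 35.0 × sin 47° / sin 72°
V₂ = 35.0 × 0.7314/0.9511 = 27 m/s

27 m/s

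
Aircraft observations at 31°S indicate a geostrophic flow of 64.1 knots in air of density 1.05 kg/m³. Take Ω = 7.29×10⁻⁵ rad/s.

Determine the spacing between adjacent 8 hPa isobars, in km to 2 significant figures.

310 km

Coriolis parameter at 31°S:
f = 2Ω sin φ = 2 × 7.29×10⁻⁵ × sin 31° = 7.51×10⁻⁵ s⁻¹
Wind speed in SI: 64.1 knots = 33.0 m/s
Geostrophic balance rearranged: |∂P/∂n| = f ρ V_g
|∂P/∂n| = 7.51×10⁻⁵ × 1.05 × 33.0 = 2.60×10⁻³ Pa/m
Isobar spacing: Δn = ΔP/|∂P/∂n| = 800 Pa / 2.60×10⁻³ Pa/m = 307686 m ≈ 310 km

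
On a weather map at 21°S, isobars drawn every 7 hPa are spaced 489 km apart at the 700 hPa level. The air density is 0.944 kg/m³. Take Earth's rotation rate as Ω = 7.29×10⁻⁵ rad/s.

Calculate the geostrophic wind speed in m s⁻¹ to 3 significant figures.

Coriolis parameter at 21°S:
f = 2Ω sin φ = 2 × 7.29×10⁻⁵ × sin 21° = 5.23×10⁻⁵ s⁻¹
Pressure gradient: |∂P/∂n| = 700 Pa / 489000 m = 1.43×10⁻³ Pa/m
Geostrophic balance (pressure-gradient force = Coriolis force):
V_g = (1/(fρ)) |∂P/∂n| = 1.43×10⁻³ / (5.23×10⁻⁵ × 0.944) = 29.0 m/s

29.0 m s⁻¹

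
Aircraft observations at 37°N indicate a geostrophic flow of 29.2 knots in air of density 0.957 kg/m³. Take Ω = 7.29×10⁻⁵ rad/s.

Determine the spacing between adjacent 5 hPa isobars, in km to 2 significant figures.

Coriolis parameter at 37°N:
f = 2Ω sin φ = 2 × 7.29×10⁻⁵ × sin 37° = 8.77×10⁻⁵ s⁻¹
Wind speed in SI: 29.2 knots = 15.0 m/s
Geostrophic balance rearranged: |∂P/∂n| = f ρ V_g
|∂P/∂n| = 8.77×10⁻⁵ × 0.957 × 15.0 = 1.26×10⁻³ Pa/m
Isobar spacing: Δn = ΔP/|∂P/∂n| = 500 Pa / 1.26×10⁻³ Pa/m = 396384 m ≈ 400 km

400 km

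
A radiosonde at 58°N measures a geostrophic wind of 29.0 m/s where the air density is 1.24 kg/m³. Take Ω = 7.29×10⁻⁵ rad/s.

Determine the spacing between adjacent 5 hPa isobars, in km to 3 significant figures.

Coriolis parameter at 58°N:
f = 2Ω sin φ = 2 × 7.29×10⁻⁵ × sin 58° = 1.24×10⁻⁴ s⁻¹
Geostrophic balance rearranged: |∂P/∂n| = f ρ V_g
|∂P/∂n| = 1.24×10⁻⁴ × 1.24 × 29.0 = 4.45×10⁻³ Pa/m
Isobar spacing: Δn = ΔP/|∂P/∂n| = 500 Pa / 4.45×10⁻³ Pa/m = 112453 m ≈ 112 km

112 km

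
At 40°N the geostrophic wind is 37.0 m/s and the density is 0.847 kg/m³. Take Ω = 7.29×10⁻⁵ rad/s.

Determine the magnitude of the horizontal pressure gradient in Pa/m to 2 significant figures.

2.9×10⁻³ Pa/m

Coriolis parameter at 40°N:
f = 2Ω sin φ = 2 × 7.29×10⁻⁵ × sin 40° = 9.37×10⁻⁵ s⁻¹
Geostrophic balance rearranged: |∂P/∂n| = f ρ V_g
|∂P/∂n| = 9.37×10⁻⁵ × 0.847 × 37.0 = 2.94×10⁻³ Pa/m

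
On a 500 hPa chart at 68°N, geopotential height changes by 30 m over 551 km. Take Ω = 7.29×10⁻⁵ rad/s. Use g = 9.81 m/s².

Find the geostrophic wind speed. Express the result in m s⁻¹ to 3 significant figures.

Coriolis parameter at 68°N:
f = 2Ω sin φ = 2 × 7.29×10⁻⁵ × sin 68° = 1.35×10⁻⁴ s⁻¹
Height gradient: |∂Z/∂n| = 30 m / 551000 m = 5.44×10⁻⁵
On a pressure surface, geostrophic balance gives V_g = (g/f)|∂Z/∂n|:
V_g = 9.81 × 5.44×10⁻⁵ / 1.35×10⁻⁴ = 3.95 m/s

3.95 m s⁻¹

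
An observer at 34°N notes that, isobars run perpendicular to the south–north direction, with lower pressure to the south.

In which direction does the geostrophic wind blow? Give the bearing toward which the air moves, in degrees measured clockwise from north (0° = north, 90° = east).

270°

The pressure-gradient force points toward the south (bearing 180°).
Geostrophic balance: in the Northern Hemisphere the Coriolis force deflects motion to the right, so the geostrophic wind blows 90° to the right of the pressure-gradient force (low pressure on the left).
Rotating 180° by 90° clockwise gives 270° — the wind blows toward the west.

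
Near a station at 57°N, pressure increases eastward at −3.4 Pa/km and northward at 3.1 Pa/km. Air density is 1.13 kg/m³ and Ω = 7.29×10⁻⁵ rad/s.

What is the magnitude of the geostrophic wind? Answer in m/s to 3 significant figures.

33.3 m/s

Coriolis parameter at 57°N:
f = 2Ω sin φ = 2 × 7.29×10⁻⁵ × sin 57° = 1.22×10⁻⁴ s⁻¹
Component geostrophic relations (x east, y north):
u_g = −(1/(fρ)) ∂P/∂y,  v_g = (1/(fρ)) ∂P/∂x
u_g = −(3.1×10⁻³)/(1.22×10⁻⁴ × 1.13) = −22.4 m/s;  v_g = (−3.4×10⁻³)/(1.22×10⁻⁴ × 1.13) = −24.6 m/s
|V_g| = √(u_g² + v_g²) = 33.3 m/s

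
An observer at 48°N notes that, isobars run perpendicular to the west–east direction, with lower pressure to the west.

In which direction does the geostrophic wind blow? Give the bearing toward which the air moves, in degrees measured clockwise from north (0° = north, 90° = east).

000°

The pressure-gradient force points toward the west (bearing 270°).
Geostrophic balance: in the Northern Hemisphere the Coriolis force deflects motion to the right, so the geostrophic wind blows 90° to the right of the pressure-gradient force (low pressure on the left).
Rotating 270° by 90° clockwise gives 000° — the wind blows toward the north.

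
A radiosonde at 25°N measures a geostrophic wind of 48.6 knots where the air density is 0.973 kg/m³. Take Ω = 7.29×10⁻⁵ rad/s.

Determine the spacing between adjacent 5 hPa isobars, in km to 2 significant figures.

330 km

Coriolis parameter at 25°N:
f = 2Ω sin φ = 2 × 7.29×10⁻⁵ × sin 25° = 6.16×10⁻⁵ s⁻¹
Wind speed in SI: 48.6 knots = 25.0 m/s
Geostrophic balance rearranged: |∂P/∂n| = f ρ V_g
|∂P/∂n| = 6.16×10⁻⁵ × 0.973 × 25.0 = 1.50×10⁻³ Pa/m
Isobar spacing: Δn = ΔP/|∂P/∂n| = 500 Pa / 1.50×10⁻³ Pa/m = 333562 m ≈ 330 km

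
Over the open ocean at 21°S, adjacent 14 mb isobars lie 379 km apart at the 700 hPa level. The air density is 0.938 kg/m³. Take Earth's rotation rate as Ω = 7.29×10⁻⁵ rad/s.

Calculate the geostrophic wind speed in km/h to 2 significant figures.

270 km/h

Coriolis parameter at 21°S:
f = 2Ω sin φ = 2 × 7.29×10⁻⁵ × sin 21° = 5.23×10⁻⁵ s⁻¹
Pressure gradient: |∂P/∂n| = 1400 Pa / 379000 m = 3.69×10⁻³ Pa/m
Geostrophic balance (pressure-gradient force = Coriolis force):
V_g = (1/(fρ)) |∂P/∂n| = 3.69×10⁻³ / (5.23×10⁻⁵ × 0.938) = 75.4 m/s
Converting: 75.4 m/s × 3.6 = 270 km/h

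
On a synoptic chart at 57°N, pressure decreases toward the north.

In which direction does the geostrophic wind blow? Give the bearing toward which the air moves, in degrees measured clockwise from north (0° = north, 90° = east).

The pressure-gradient force points toward the north (bearing 000°).
Geostrophic balance: in the Northern Hemisphere the Coriolis force deflects motion to the right, so the geostrophic wind blows 90° to the right of the pressure-gradient force (low pressure on the left).
Rotating 000° by 90° clockwise gives 090° — the wind blows toward the east.

090°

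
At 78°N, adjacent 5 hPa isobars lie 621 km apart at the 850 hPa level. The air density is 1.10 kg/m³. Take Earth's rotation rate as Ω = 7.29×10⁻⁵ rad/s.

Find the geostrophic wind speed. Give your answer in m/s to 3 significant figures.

5.13 m/s

Coriolis parameter at 78°N:
f = 2Ω sin φ = 2 × 7.29×10⁻⁵ × sin 78° = 1.43×10⁻⁴ s⁻¹
Pressure gradient: |∂P/∂n| = 500 Pa / 621000 m = 8.05×10⁻⁴ Pa/m
Geostrophic balance (pressure-gradient force = Coriolis force):
V_g = (1/(fρ)) |∂P/∂n| = 8.05×10⁻⁴ / (1.43×10⁻⁴ × 1.10) = 5.13 m/s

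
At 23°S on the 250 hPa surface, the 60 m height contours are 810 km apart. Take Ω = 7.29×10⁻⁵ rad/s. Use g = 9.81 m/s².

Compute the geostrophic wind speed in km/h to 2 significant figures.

Coriolis parameter at 23°S:
f = 2Ω sin φ = 2 × 7.29×10⁻⁵ × sin 23° = 5.70×10⁻⁵ s⁻¹
Height gradient: |∂Z/∂n| = 60 m / 810000 m = 7.41×10⁻⁵
On a pressure surface, geostrophic balance gives V_g = (g/f)|∂Z/∂n|:
V_g = 9.81 × 7.41×10⁻⁵ / 5.70×10⁻⁵ = 12.8 m/s
Converting: 12.8 m/s × 3.6 = 46 km/h

46 km/h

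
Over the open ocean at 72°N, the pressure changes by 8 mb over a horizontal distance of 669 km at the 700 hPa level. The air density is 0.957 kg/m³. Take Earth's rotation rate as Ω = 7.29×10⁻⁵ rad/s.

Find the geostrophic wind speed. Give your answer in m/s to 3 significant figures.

9.01 m/s

Coriolis parameter at 72°N:
f = 2Ω sin φ = 2 × 7.29×10⁻⁵ × sin 72° = 1.39×10⁻⁴ s⁻¹
Pressure gradient: |∂P/∂n| = 800 Pa / 669000 m = 1.20×10⁻³ Pa/m
Geostrophic balance (pressure-gradient force = Coriolis force):
V_g = (1/(fρ)) |∂P/∂n| = 1.20×10⁻³ / (1.39×10⁻⁴ × 0.957) = 9.01 m/s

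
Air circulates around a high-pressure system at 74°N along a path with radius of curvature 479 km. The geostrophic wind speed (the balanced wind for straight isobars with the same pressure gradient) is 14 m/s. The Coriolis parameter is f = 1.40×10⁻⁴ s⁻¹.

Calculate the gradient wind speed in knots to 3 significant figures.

38.7 knots

Around a high, pressure-gradient force acts outward with centrifugal, so Coriolis balances both:
fV = (1/ρ)|∂P/∂n| + V²/R  →  V² − fR·V + fR·V_g = 0
With fR = 1.40×10⁻⁴ × 479×10³ m = 67.1 m/s:
V = [fR − √((fR)² − 4 fR V_g)]/2 = [67.1 − √(67.1² − 4×67.1×14)]/2 = 19.9 m/s
Supergeostrophic (V > V_g = 14 m/s), as expected around a high.
Converting: 19.9 m/s × 1.944 = 38.7 knots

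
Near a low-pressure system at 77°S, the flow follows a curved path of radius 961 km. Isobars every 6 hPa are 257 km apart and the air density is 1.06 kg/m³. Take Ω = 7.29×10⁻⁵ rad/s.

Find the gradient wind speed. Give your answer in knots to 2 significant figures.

Coriolis parameter at 77°S:
f = 2Ω sin φ = 2 × 7.29×10⁻⁵ × sin 77° = 1.42×10⁻⁴ s⁻¹
Pressure gradient: |∂P/∂n| = 600 Pa / 257000 m = 2.33×10⁻³ Pa/m
Geostrophic speed: V_g = |∂P/∂n|/(fρ) = 2.33×10⁻³/(1.42×10⁻⁴ × 1.06) = 15.5 m/s
Around a low, centrifugal force acts outward with Coriolis, so pressure-gradient force balances both:
(1/ρ)|∂P/∂n| = fV + V²/R  →  V² + fR·V − fR·V_g = 0
With fR = 1.42×10⁻⁴ × 961×10³ m = 137 m/s:
V = [−fR + √((fR)² + 4 fR V_g)]/2 = [−137 + √(137² + 4×137×15.5)]/2 = 14.1 m/s
Subgeostrophic (V < V_g = 15.5 m/s), as expected around a low.
Converting: 14.1 m/s × 1.944 = 27 knots

27 knots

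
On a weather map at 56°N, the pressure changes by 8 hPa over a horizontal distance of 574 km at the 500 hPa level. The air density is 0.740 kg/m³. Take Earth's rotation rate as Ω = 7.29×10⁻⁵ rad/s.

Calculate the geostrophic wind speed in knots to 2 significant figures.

Coriolis parameter at 56°N:
f = 2Ω sin φ = 2 × 7.29×10⁻⁵ × sin 56° = 1.21×10⁻⁴ s⁻¹
Pressure gradient: |∂P/∂n| = 800 Pa / 574000 m = 1.39×10⁻³ Pa/m
Geostrophic balance (pressure-gradient force = Coriolis force):
V_g = (1/(fρ)) |∂P/∂n| = 1.39×10⁻³ / (1.21×10⁻⁴ × 0.740) = 15.6 m/s
Converting: 15.6 m/s × 1.944 = 30 knots

30 knots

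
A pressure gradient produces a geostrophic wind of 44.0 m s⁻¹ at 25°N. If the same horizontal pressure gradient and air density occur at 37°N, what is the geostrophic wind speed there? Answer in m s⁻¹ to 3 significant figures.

With the same pressure gradient and density, V_g ∝ 1/f ∝ 1/sin φ.
V₂ = V₁ · sin φ₁ / sin φ₂ = 44.0 × sin 25° / sin 37°
V₂ = 44.0 × 0.4226/0.6018 = 30.9 m s⁻¹

30.9 m s⁻¹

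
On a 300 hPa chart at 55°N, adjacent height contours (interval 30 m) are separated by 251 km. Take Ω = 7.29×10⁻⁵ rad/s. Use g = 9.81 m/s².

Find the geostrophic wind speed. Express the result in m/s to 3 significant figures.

9.82 m/s

Coriolis parameter at 55°N:
f = 2Ω sin φ = 2 × 7.29×10⁻⁵ × sin 55° = 1.19×10⁻⁴ s⁻¹
Height gradient: |∂Z/∂n| = 30 m / 251000 m = 1.20×10⁻⁴
On a pressure surface, geostrophic balance gives V_g = (g/f)|∂Z/∂n|:
V_g = 9.81 × 1.20×10⁻⁴ / 1.19×10⁻⁴ = 9.82 m/s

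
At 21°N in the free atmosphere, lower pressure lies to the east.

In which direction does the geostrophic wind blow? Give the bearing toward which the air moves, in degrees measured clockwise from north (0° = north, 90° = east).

180°

The pressure-gradient force points toward the east (bearing 090°).
Geostrophic balance: in the Northern Hemisphere the Coriolis force deflects motion to the right, so the geostrophic wind blows 90° to the right of the pressure-gradient force (low pressure on the left).
Rotating 090° by 90° clockwise gives 180° — the wind blows toward the south.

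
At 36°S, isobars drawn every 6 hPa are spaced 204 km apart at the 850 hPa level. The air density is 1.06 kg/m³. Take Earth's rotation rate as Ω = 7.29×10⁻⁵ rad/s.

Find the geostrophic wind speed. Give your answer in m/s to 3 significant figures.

Coriolis parameter at 36°S:
f = 2Ω sin φ = 2 × 7.29×10⁻⁵ × sin 36° = 8.57×10⁻⁵ s⁻¹
Pressure gradient: |∂P/∂n| = 600 Pa / 204000 m = 2.94×10⁻³ Pa/m
Geostrophic balance (pressure-gradient force = Coriolis force):
V_g = (1/(fρ)) |∂P/∂n| = 2.94×10⁻³ / (8.57×10⁻⁵ × 1.06) = 32.4 m/s

32.4 m/s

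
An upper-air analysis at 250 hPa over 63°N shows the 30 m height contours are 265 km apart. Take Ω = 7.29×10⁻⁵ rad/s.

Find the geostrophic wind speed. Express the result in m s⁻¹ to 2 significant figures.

Coriolis parameter at 63°N:
f = 2Ω sin φ = 2 × 7.29×10⁻⁵ × sin 63° = 1.30×10⁻⁴ s⁻¹
Height gradient: |∂Z/∂n| = 30 m / 265000 m = 1.13×10⁻⁴
On a pressure surface, geostrophic balance gives V_g = (g/f)|∂Z/∂n|:
V_g = 9.81 × 1.13×10⁻⁴ / 1.30×10⁻⁴ = 8.55 m/s

8.5 m s⁻¹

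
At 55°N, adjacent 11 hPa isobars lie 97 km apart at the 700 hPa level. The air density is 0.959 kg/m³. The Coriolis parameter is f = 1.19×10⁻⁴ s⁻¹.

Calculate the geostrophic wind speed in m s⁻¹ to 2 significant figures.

Pressure gradient: |∂P/∂n| = 1100 Pa / 97000 m = 1.13×10⁻² Pa/m
Geostrophic balance (pressure-gradient force = Coriolis force):
V_g = (1/(fρ)) |∂P/∂n| = 1.13×10⁻² / (1.19×10⁻⁴ × 0.959) = 99.4 m/s

99 m s⁻¹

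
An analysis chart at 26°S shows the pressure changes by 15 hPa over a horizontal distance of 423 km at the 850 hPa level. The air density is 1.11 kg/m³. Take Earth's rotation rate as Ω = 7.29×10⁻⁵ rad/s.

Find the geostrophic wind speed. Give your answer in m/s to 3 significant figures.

50.0 m/s

Coriolis parameter at 26°S:
f = 2Ω sin φ = 2 × 7.29×10⁻⁵ × sin 26° = 6.39×10⁻⁵ s⁻¹
Pressure gradient: |∂P/∂n| = 1500 Pa / 423000 m = 3.55×10⁻³ Pa/m
Geostrophic balance (pressure-gradient force = Coriolis force):
V_g = (1/(fρ)) |∂P/∂n| = 3.55×10⁻³ / (6.39×10⁻⁵ × 1.11) = 50.0 m/s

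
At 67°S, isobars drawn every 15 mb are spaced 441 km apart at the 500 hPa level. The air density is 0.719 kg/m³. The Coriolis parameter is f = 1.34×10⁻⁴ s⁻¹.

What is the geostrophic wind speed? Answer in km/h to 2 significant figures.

130 km/h

Pressure gradient: |∂P/∂n| = 1500 Pa / 441000 m = 3.40×10⁻³ Pa/m
Geostrophic balance (pressure-gradient force = Coriolis force):
V_g = (1/(fρ)) |∂P/∂n| = 3.40×10⁻³ / (1.34×10⁻⁴ × 0.719) = 35.3 m/s
Converting: 35.3 m/s × 3.6 = 130 km/h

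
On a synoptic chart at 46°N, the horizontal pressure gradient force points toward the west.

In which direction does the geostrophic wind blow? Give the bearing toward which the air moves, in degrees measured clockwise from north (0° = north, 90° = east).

The pressure-gradient force points toward the west (bearing 270°).
Geostrophic balance: in the Northern Hemisphere the Coriolis force deflects motion to the right, so the geostrophic wind blows 90° to the right of the pressure-gradient force (low pressure on the left).
Rotating 270° by 90° clockwise gives 000° — the wind blows toward the north.

000°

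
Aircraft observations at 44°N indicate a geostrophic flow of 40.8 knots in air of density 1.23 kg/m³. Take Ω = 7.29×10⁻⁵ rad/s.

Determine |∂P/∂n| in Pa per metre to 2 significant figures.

Coriolis parameter at 44°N:
f = 2Ω sin φ = 2 × 7.29×10⁻⁵ × sin 44° = 1.01×10⁻⁴ s⁻¹
Wind speed in SI: 40.8 knots = 21.0 m/s
Geostrophic balance rearranged: |∂P/∂n| = f ρ V_g
|∂P/∂n| = 1.01×10⁻⁴ × 1.23 × 21.0 = 2.61×10⁻³ Pa/m

2.6×10⁻³ Pa/m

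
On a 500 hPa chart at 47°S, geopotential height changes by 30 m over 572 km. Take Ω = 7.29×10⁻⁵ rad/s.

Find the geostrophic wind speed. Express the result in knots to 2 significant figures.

9.4 knots

Coriolis parameter at 47°S:
f = 2Ω sin φ = 2 × 7.29×10⁻⁵ × sin 47° = 1.07×10⁻⁴ s⁻¹
Height gradient: |∂Z/∂n| = 30 m / 572000 m = 5.24×10⁻⁵
On a pressure surface, geostrophic balance gives V_g = (g/f)|∂Z/∂n|:
V_g = 9.81 × 5.24×10⁻⁵ / 1.07×10⁻⁴ = 4.83 m/s
Converting: 4.83 m/s × 1.944 = 9.4 knots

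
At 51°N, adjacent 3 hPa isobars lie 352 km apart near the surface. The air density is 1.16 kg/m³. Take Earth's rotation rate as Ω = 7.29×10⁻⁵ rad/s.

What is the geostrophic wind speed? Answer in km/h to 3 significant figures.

23.3 km/h

Coriolis parameter at 51°N:
f = 2Ω sin φ = 2 × 7.29×10⁻⁵ × sin 51° = 1.13×10⁻⁴ s⁻¹
Pressure gradient: |∂P/∂n| = 300 Pa / 352000 m = 8.52×10⁻⁴ Pa/m
Geostrophic balance (pressure-gradient force = Coriolis force):
V_g = (1/(fρ)) |∂P/∂n| = 8.52×10⁻⁴ / (1.13×10⁻⁴ × 1.16) = 6.48 m/s
Converting: 6.48 m/s × 3.6 = 23.3 km/h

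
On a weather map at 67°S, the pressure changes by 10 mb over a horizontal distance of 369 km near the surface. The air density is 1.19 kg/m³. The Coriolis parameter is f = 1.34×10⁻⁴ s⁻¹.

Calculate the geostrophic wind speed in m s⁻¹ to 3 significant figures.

17.0 m s⁻¹

Pressure gradient: |∂P/∂n| = 1000 Pa / 369000 m = 2.71×10⁻³ Pa/m
Geostrophic balance (pressure-gradient force = Coriolis force):
V_g = (1/(fρ)) |∂P/∂n| = 2.71×10⁻³ / (1.34×10⁻⁴ × 1.19) = 17.0 m/s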